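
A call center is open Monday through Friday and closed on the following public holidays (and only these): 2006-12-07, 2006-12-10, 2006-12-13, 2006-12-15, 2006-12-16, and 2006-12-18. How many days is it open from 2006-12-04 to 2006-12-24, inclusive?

2006-12-04 is a Monday.
From 2006-12-04 to 2006-12-24 is 21 days inclusive.
21 = 7 × 3, so the span is exactly 3 full weeks.
Each full week contributes 5 weekdays (Mon–Fri): 3 × 5 = 15.
Total: 15.
Holidays: 2006-12-07 (Thu); 2006-12-10 (Sun); 2006-12-13 (Wed); 2006-12-15 (Fri); 2006-12-16 (Sat); 2006-12-18 (Mon).
4 of the 6 holidays fall on weekdays; the rest are weekends and were already excluded.
Business days: 15 − 4 = 11.

11 working days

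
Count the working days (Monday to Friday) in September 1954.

22

September 1, 1954 is a Wednesday.
From September 1, 1954 to September 30, 1954 is 30 days inclusive.
30 = 7 × 4 + 2, so there are 4 full weeks plus 2 extra days.
Each full week contributes 5 weekdays (Mon–Fri): 4 × 5 = 20.
The 2 extra days are Wed, Thu — 2 of them qualify.
Total: 20 + 2 = 22.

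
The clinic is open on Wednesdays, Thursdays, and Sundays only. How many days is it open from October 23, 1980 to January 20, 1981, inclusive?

October 23, 1980 is a Thursday.
That's 90 days from start to end, counting both.
90 = 7 × 12 + 6, so there are 12 full weeks plus 6 extra days.
Each full week contributes 3 days from the set (Wed, Thu, Sun): 12 × 3 = 36.
The 6 extra days are Thu, Fri, Sat, Sun, Mon, Tue — 2 of them qualify.
Total: 36 + 2 = 38.

38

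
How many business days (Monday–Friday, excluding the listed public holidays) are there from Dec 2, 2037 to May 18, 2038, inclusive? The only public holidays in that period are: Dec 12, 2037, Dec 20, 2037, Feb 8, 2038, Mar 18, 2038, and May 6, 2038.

Dec 2, 2037 is a Wednesday.
The range spans 168 days (inclusive of both endpoints).
168 = 7 × 24, so the span is exactly 24 full weeks.
Each full week contributes 5 weekdays (Mon–Fri): 24 × 5 = 120.
Total: 120.
Holidays: Dec 12, 2037 (Sat); Dec 20, 2037 (Sun); Feb 8, 2038 (Mon); Mar 18, 2038 (Thu); May 6, 2038 (Thu).
3 of the 5 holidays fall on weekdays; the rest are weekends and were already excluded.
Business days: 120 − 3 = 117.

117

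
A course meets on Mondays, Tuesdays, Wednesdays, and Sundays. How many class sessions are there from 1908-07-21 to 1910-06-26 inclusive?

403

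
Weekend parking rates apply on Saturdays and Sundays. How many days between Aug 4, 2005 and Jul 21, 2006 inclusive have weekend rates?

100

Aug 4, 2005 is a Thursday.
That's 352 days from start to end, counting both.
352 = 7 × 50 + 2, so there are 50 full weeks plus 2 extra days.
Each full week contributes 2 weekend days (Sat, Sun): 50 × 2 = 100.
The 2 extra days are Thursday, Friday — none qualify.
Total: 100 + 0 = 100.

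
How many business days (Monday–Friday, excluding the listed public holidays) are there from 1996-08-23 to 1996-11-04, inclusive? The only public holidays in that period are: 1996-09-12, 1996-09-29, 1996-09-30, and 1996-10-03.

49

1996-08-23 is a Friday.
That's 74 days from start to end, counting both.
74 = 7 × 10 + 4, so there are 10 full weeks plus 4 extra days.
Each full week contributes 5 weekdays (Mon–Fri): 10 × 5 = 50.
The 4 extra days are Friday, Saturday, Sunday, Monday — 2 of them qualify.
Total: 50 + 2 = 52.
Holidays: 1996-09-12 (Thu); 1996-09-29 (Sun); 1996-09-30 (Mon); 1996-10-03 (Thu).
3 of the 4 holidays fall on weekdays; the rest are weekends and were already excluded.
Business days: 52 − 3 = 49.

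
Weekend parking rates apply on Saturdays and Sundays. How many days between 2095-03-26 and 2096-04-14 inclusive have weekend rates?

2095-03-26 is a Saturday.
From 2095-03-26 to 2096-04-14 is 386 days inclusive.
386 = 7 × 55 + 1, so there are 55 full weeks plus 1 extra day.
Each full week contributes 2 weekend days (Sat, Sun): 55 × 2 = 110.
The 1 extra day is Saturday — 1 of them qualifies.
Total: 110 + 1 = 111.

111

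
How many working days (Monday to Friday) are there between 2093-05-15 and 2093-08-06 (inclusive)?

2093-05-15 is a Friday.
That's 84 days from start to end, counting both.
84 = 7 × 12, so the span is exactly 12 full weeks.
Each full week contributes 5 weekdays (Mon–Fri): 12 × 5 = 60.
Total: 60.

60 weekdays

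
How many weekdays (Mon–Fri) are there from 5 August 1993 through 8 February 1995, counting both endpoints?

5 August 1993 is a Thursday.
From 5 August 1993 to 8 February 1995 is 553 days inclusive.
553 = 7 × 79, so the span is exactly 79 full weeks.
Each full week contributes 5 weekdays (Mon–Fri): 79 × 5 = 395.
Total: 395.

395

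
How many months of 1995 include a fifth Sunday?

5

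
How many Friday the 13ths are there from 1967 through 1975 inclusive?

15

Friday-the-13ths by year:
1967: Jan, Oct
1968: Sep, Dec
1969: Jun
1970: Feb, Mar, Nov
1971: Aug
1972: Oct
1973: Apr, Jul
1974: Sep, Dec
1975: Jun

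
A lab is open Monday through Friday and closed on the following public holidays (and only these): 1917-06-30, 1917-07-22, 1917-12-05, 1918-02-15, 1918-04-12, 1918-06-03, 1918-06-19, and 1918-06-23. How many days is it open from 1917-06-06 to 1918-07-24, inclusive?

1917-06-06 is a Wednesday.
From 1917-06-06 to 1918-07-24 is 414 days inclusive.
414 = 7 × 59 + 1, so there are 59 full weeks plus 1 extra day.
Each full week contributes 5 weekdays (Mon–Fri): 59 × 5 = 295.
The 1 extra day is Wed — 1 of them qualifies.
Total: 295 + 1 = 296.
Holidays: 1917-06-30 (Sat); 1917-07-22 (Sun); 1917-12-05 (Wed); 1918-02-15 (Fri); 1918-04-12 (Fri); 1918-06-03 (Mon); 1918-06-19 (Wed); 1918-06-23 (Sun).
5 of the 8 holidays fall on weekdays; the rest are weekends and were already excluded.
Business days: 296 − 5 = 291.

291 working days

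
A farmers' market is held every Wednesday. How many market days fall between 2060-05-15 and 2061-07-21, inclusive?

62 Wednesdays

2060-05-15 is a Saturday.
From 2060-05-15 to 2061-07-21 is 433 days inclusive.
433 = 7 × 61 + 6, so there are 61 full weeks plus 6 extra days.
Each full week contributes one Wednesday: 61 so far.
The 6 extra days are Saturday, Sunday, Monday, Tuesday, Wednesday, Thursday — 1 of them qualifies.
Total: 61 + 1 = 62.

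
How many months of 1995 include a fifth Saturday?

A month has five Saturdays exactly when Saturday falls within its first (length − 28) days.
Jan: 31 days, starts Sun → 5 of Sun, Mon, Tue
Feb: 28 days, starts Wed → 5 of (none)
Mar: 31 days, starts Wed → 5 of Wed, Thu, Fri
Apr: 30 days, starts Sat → 5 of Sat, Sun ✓
May: 31 days, starts Mon → 5 of Mon, Tue, Wed
Jun: 30 days, starts Thu → 5 of Thu, Fri
Jul: 31 days, starts Sat → 5 of Sat, Sun, Mon ✓
Aug: 31 days, starts Tue → 5 of Tue, Wed, Thu
Sep: 30 days, starts Fri → 5 of Fri, Sat ✓
Oct: 31 days, starts Sun → 5 of Sun, Mon, Tue
Nov: 30 days, starts Wed → 5 of Wed, Thu
Dec: 31 days, starts Fri → 5 of Fri, Sat, Sun ✓
Months with five Saturdays: Apr, Jul, Sep, Dec.

4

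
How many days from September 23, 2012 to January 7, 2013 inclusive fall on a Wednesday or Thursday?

September 23, 2012 is a Sunday.
That's 107 days from start to end, counting both.
107 = 7 × 15 + 2, so there are 15 full weeks plus 2 extra days.
Each full week contributes 2 days from the set (Wed, Thu): 15 × 2 = 30.
The 2 extra days are Sunday, Monday — none qualify.
Total: 30 + 0 = 30.

30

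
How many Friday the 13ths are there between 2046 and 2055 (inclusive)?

17

Friday-the-13ths by year:
2046: Apr, Jul
2047: Sep, Dec
2048: Mar, Nov
2049: Aug
2050: May
2051: Jan, Oct
2052: Sep, Dec
2053: Jun
2054: Feb, Mar, Nov
2055: Aug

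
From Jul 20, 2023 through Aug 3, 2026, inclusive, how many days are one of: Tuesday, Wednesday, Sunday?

475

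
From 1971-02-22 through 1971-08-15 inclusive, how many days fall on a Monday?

25 Mondays

1971-02-22 is a Monday.
The range spans 175 days (inclusive of both endpoints).
175 = 7 × 25, so the span is exactly 25 full weeks.
Each full week contributes one Monday: 25 so far.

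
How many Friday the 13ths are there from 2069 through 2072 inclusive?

7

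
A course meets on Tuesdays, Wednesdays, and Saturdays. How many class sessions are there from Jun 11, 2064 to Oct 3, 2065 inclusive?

Jun 11, 2064 is a Wednesday.
The range spans 480 days (inclusive of both endpoints).
480 = 7 × 68 + 4, so there are 68 full weeks plus 4 extra days.
Each full week contributes 3 days from the set (Tue, Wed, Sat): 68 × 3 = 204.
The 4 extra days are Wed, Thu, Fri, Sat — 2 of them qualify.
Total: 204 + 2 = 206.

206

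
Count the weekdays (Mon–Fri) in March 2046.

22

Mar 1, 2046 is a Thursday.
That's 31 days from start to end, counting both.
31 = 7 × 4 + 3, so there are 4 full weeks plus 3 extra days.
Each full week contributes 5 weekdays (Mon–Fri): 4 × 5 = 20.
The 3 extra days are Thursday, Friday, Saturday — 2 of them qualify.
Total: 20 + 2 = 22.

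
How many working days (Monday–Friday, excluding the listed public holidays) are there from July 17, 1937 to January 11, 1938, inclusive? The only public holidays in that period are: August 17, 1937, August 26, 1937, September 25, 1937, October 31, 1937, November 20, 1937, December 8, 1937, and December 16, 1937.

July 17, 1937 is a Saturday.
The range spans 179 days (inclusive of both endpoints).
179 = 7 × 25 + 4, so there are 25 full weeks plus 4 extra days.
Each full week contributes 5 weekdays (Mon–Fri): 25 × 5 = 125.
The 4 extra days are Sat, Sun, Mon, Tue — 2 of them qualify.
Total: 125 + 2 = 127.
Holidays: August 17, 1937 (Tue); August 26, 1937 (Thu); September 25, 1937 (Sat); October 31, 1937 (Sun); November 20, 1937 (Sat); December 8, 1937 (Wed); December 16, 1937 (Thu).
4 of the 7 holidays fall on weekdays; the rest are weekends and were already excluded.
Business days: 127 − 4 = 123.

123 working days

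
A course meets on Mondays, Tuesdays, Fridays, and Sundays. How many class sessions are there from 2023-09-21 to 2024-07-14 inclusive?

170

2023-09-21 is a Thursday.
The range spans 298 days (inclusive of both endpoints).
298 = 7 × 42 + 4, so there are 42 full weeks plus 4 extra days.
Each full week contributes 4 days from the set (Mon, Tue, Fri, Sun): 42 × 4 = 168.
The 4 extra days are Thu, Fri, Sat, Sun — 2 of them qualify.
Total: 168 + 2 = 170.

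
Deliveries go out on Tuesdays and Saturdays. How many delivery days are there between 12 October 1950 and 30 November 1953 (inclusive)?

12 October 1950 is a Thursday.
The range spans 1146 days (inclusive of both endpoints).
1146 = 7 × 163 + 5, so there are 163 full weeks plus 5 extra days.
Each full week contributes 2 days from the set (Tue, Sat): 163 × 2 = 326.
The 5 extra days are Thursday, Friday, Saturday, Sunday, Monday — 1 of them qualifies.
Total: 326 + 1 = 327.

327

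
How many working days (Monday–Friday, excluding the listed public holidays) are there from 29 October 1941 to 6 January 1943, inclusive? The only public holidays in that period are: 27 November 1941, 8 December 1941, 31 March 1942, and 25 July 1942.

308 working days

29 October 1941 is a Wednesday.
From 29 October 1941 to 6 January 1943 is 435 days inclusive.
435 = 7 × 62 + 1, so there are 62 full weeks plus 1 extra day.
Each full week contributes 5 weekdays (Mon–Fri): 62 × 5 = 310.
The 1 extra day is Wednesday — 1 of them qualifies.
Total: 310 + 1 = 311.
Holidays: 27 November 1941 (Thu); 8 December 1941 (Mon); 31 March 1942 (Tue); 25 July 1942 (Sat).
3 of the 4 holidays fall on weekdays; the rest are weekends and were already excluded.
Business days: 311 − 3 = 308.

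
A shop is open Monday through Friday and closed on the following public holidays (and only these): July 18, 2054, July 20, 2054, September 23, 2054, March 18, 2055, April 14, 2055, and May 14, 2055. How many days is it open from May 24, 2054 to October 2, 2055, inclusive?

May 24, 2054 is a Sunday.
The range spans 497 days (inclusive of both endpoints).
497 = 7 × 71, so the span is exactly 71 full weeks.
Each full week contributes 5 weekdays (Mon–Fri): 71 × 5 = 355.
Total: 355.
Holidays: July 18, 2054 (Sat); July 20, 2054 (Mon); September 23, 2054 (Wed); March 18, 2055 (Thu); April 14, 2055 (Wed); May 14, 2055 (Fri).
5 of the 6 holidays fall on weekdays; the rest are weekends and were already excluded.
Business days: 355 − 5 = 350.

350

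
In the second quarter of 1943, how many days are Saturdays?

13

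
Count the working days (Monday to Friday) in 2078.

260

1 January 2078 is a Saturday.
That's 365 days from start to end, counting both.
365 = 7 × 52 + 1, so there are 52 full weeks plus 1 extra day.
Each full week contributes 5 weekdays (Mon–Fri): 52 × 5 = 260.
The 1 extra day is Sat — none qualify.
Total: 260 + 0 = 260.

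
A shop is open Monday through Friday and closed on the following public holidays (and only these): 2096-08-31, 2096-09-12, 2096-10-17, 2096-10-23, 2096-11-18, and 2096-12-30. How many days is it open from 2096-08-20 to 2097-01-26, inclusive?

2096-08-20 is a Monday.
The range spans 160 days (inclusive of both endpoints).
160 = 7 × 22 + 6, so there are 22 full weeks plus 6 extra days.
Each full week contributes 5 weekdays (Mon–Fri): 22 × 5 = 110.
The 6 extra days are Mon, Tue, Wed, Thu, Fri, Sat — 5 of them qualify.
Total: 110 + 5 = 115.
Holidays: 2096-08-31 (Fri); 2096-09-12 (Wed); 2096-10-17 (Wed); 2096-10-23 (Tue); 2096-11-18 (Sun); 2096-12-30 (Sun).
4 of the 6 holidays fall on weekdays; the rest are weekends and were already excluded.
Business days: 115 − 4 = 111.

111 working days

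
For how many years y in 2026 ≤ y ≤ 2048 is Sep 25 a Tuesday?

Day of week of September 25 in each year:
2026: Fri, 2027: Sat, 2028: Mon, 2029: Tue ✓, 2030: Wed, 2031: Thu, 2032: Sat, 2033: Sun, 2034: Mon, 2035: Tue ✓, 2036: Thu, 2037: Fri, 2038: Sat, 2039: Sun, 2040: Tue ✓, 2041: Wed, 2042: Thu, 2043: Fri, 2044: Sun, 2045: Mon, 2046: Tue ✓, 2047: Wed, 2048: Fri
Tuesdays: 2029, 2035, 2040, 2046.

4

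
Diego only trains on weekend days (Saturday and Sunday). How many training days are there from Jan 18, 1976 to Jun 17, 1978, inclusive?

252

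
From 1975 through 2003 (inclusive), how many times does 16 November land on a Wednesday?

4

Day of week of November 16 in each year:
1975: Sun, 1976: Tue, 1977: Wed ✓, 1978: Thu, 1979: Fri, 1980: Sun, 1981: Mon, 1982: Tue, 1983: Wed ✓, 1984: Fri, 1985: Sat, 1986: Sun, 1987: Mon, 1988: Wed ✓, 1989: Thu, 1990: Fri, 1991: Sat, 1992: Mon, 1993: Tue, 1994: Wed ✓, 1995: Thu, 1996: Sat, 1997: Sun, 1998: Mon, 1999: Tue, 2000: Thu, 2001: Fri, 2002: Sat, 2003: Sun
Wednesdays: 1977, 1983, 1988, 1994.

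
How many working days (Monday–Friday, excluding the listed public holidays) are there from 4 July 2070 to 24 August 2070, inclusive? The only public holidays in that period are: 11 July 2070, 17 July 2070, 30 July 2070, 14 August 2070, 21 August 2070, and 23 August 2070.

31

4 July 2070 is a Friday.
That's 52 days from start to end, counting both.
52 = 7 × 7 + 3, so there are 7 full weeks plus 3 extra days.
Each full week contributes 5 weekdays (Mon–Fri): 7 × 5 = 35.
The 3 extra days are Friday, Saturday, Sunday — 1 of them qualifies.
Total: 35 + 1 = 36.
Holidays: 11 July 2070 (Fri); 17 July 2070 (Thu); 30 July 2070 (Wed); 14 August 2070 (Thu); 21 August 2070 (Thu); 23 August 2070 (Sat).
5 of the 6 holidays fall on weekdays; the rest are weekends and were already excluded.
Business days: 36 − 5 = 31.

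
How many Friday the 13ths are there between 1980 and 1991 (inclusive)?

22

Friday-the-13ths by year:
1980: Jun
1981: Feb, Mar, Nov
1982: Aug
1983: May
1984: Jan, Apr, Jul
1985: Sep, Dec
1986: Jun
1987: Feb, Mar, Nov
1988: May
1989: Jan, Oct
1990: Apr, Jul
1991: Sep, Dec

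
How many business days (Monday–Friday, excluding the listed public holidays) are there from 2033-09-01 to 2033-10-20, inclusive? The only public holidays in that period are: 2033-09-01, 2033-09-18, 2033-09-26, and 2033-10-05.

33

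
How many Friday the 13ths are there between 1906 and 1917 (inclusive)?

20

Friday-the-13ths by year:
1906: Apr, Jul
1907: Sep, Dec
1908: Mar, Nov
1909: Aug
1910: May
1911: Jan, Oct
1912: Sep, Dec
1913: Jun
1914: Feb, Mar, Nov
1915: Aug
1916: Oct
1917: Apr, Jul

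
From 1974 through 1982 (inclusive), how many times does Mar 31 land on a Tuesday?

1

Day of week of March 31 in each year:
1974: Sun, 1975: Mon, 1976: Wed, 1977: Thu, 1978: Fri, 1979: Sat, 1980: Mon, 1981: Tue ✓, 1982: Wed
Tuesdays: 1981.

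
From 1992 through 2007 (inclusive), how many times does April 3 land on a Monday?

3

Day of week of April 3 in each year:
1992: Fri, 1993: Sat, 1994: Sun, 1995: Mon ✓, 1996: Wed, 1997: Thu, 1998: Fri, 1999: Sat, 2000: Mon ✓, 2001: Tue, 2002: Wed, 2003: Thu, 2004: Sat, 2005: Sun, 2006: Mon ✓, 2007: Tue
Mondays: 1995, 2000, 2006.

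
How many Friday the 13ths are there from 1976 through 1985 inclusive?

Friday-the-13ths by year:
1976: Feb, Aug
1977: May
1978: Jan, Oct
1979: Apr, Jul
1980: Jun
1981: Feb, Mar, Nov
1982: Aug
1983: May
1984: Jan, Apr, Jul
1985: Sep, Dec

18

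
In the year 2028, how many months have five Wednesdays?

A month has five Wednesdays exactly when Wednesday falls within its first (length − 28) days.
Jan: 31 days, starts Sat → 5 of Sat, Sun, Mon
Feb: 29 days, starts Tue → 5 of Tue
Mar: 31 days, starts Wed → 5 of Wed, Thu, Fri ✓
Apr: 30 days, starts Sat → 5 of Sat, Sun
May: 31 days, starts Mon → 5 of Mon, Tue, Wed ✓
Jun: 30 days, starts Thu → 5 of Thu, Fri
Jul: 31 days, starts Sat → 5 of Sat, Sun, Mon
Aug: 31 days, starts Tue → 5 of Tue, Wed, Thu ✓
Sep: 30 days, starts Fri → 5 of Fri, Sat
Oct: 31 days, starts Sun → 5 of Sun, Mon, Tue
Nov: 30 days, starts Wed → 5 of Wed, Thu ✓
Dec: 31 days, starts Fri → 5 of Fri, Sat, Sun
Months with five Wednesdays: Mar, May, Aug, Nov.

4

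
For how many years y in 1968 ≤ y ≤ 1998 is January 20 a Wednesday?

4

Day of week of January 20 in each year:
1968: Sat, 1969: Mon, 1970: Tue, 1971: Wed ✓, 1972: Thu, 1973: Sat, 1974: Sun, 1975: Mon, 1976: Tue, 1977: Thu, 1978: Fri, 1979: Sat, 1980: Sun, 1981: Tue, 1982: Wed ✓, 1983: Thu, 1984: Fri, 1985: Sun, 1986: Mon, 1987: Tue, 1988: Wed ✓, 1989: Fri, 1990: Sat, 1991: Sun, 1992: Mon, 1993: Wed ✓, 1994: Thu, 1995: Fri, 1996: Sat, 1997: Mon, 1998: Tue
Wednesdays: 1971, 1982, 1988, 1993.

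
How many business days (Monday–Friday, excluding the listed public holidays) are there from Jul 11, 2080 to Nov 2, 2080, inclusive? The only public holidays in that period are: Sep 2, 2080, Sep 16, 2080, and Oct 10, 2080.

79

Jul 11, 2080 is a Thursday.
The range spans 115 days (inclusive of both endpoints).
115 = 7 × 16 + 3, so there are 16 full weeks plus 3 extra days.
Each full week contributes 5 weekdays (Mon–Fri): 16 × 5 = 80.
The 3 extra days are Thursday, Friday, Saturday — 2 of them qualify.
Total: 80 + 2 = 82.
Holidays: Sep 2, 2080 (Mon); Sep 16, 2080 (Mon); Oct 10, 2080 (Thu).
All 3 holidays fall on weekdays, so subtract 3.
Business days: 82 − 3 = 79.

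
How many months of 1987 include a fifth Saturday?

A month has five Saturdays exactly when Saturday falls within its first (length − 28) days.
Jan: 31 days, starts Thu → 5 of Thu, Fri, Sat ✓
Feb: 28 days, starts Sun → 5 of (none)
Mar: 31 days, starts Sun → 5 of Sun, Mon, Tue
Apr: 30 days, starts Wed → 5 of Wed, Thu
May: 31 days, starts Fri → 5 of Fri, Sat, Sun ✓
Jun: 30 days, starts Mon → 5 of Mon, Tue
Jul: 31 days, starts Wed → 5 of Wed, Thu, Fri
Aug: 31 days, starts Sat → 5 of Sat, Sun, Mon ✓
Sep: 30 days, starts Tue → 5 of Tue, Wed
Oct: 31 days, starts Thu → 5 of Thu, Fri, Sat ✓
Nov: 30 days, starts Sun → 5 of Sun, Mon
Dec: 31 days, starts Tue → 5 of Tue, Wed, Thu
Months with five Saturdays: Jan, May, Aug, Oct.

4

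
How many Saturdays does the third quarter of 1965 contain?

13

1965-07-01 is a Thursday.
That's 92 days from start to end, counting both.
92 = 7 × 13 + 1, so there are 13 full weeks plus 1 extra day.
Each full week contributes one Saturday: 13 so far.
The 1 extra day is Thu — none qualify.
Total: 13 + 0 = 13.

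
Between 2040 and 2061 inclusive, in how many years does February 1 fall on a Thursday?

Day of week of February 1 in each year:
2040: Wed, 2041: Fri, 2042: Sat, 2043: Sun, 2044: Mon, 2045: Wed, 2046: Thu ✓, 2047: Fri, 2048: Sat, 2049: Mon, 2050: Tue, 2051: Wed, 2052: Thu ✓, 2053: Sat, 2054: Sun, 2055: Mon, 2056: Tue, 2057: Thu ✓, 2058: Fri, 2059: Sat, 2060: Sun, 2061: Tue
Thursdays: 2046, 2052, 2057.

3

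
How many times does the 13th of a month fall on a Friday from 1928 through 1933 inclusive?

Friday-the-13ths by year:
1928: Jan, Apr, Jul
1929: Sep, Dec
1930: Jun
1931: Feb, Mar, Nov
1932: May
1933: Jan, Oct

12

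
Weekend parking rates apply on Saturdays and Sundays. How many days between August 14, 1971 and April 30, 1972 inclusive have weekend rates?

August 14, 1971 is a Saturday.
That's 261 days from start to end, counting both.
261 = 7 × 37 + 2, so there are 37 full weeks plus 2 extra days.
Each full week contributes 2 weekend days (Sat, Sun): 37 × 2 = 74.
The 2 extra days are Sat, Sun — 2 of them qualify.
Total: 74 + 2 = 76.

76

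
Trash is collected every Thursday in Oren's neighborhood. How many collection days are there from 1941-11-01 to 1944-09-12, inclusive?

149 Thursdays

1941-11-01 is a Saturday.
From 1941-11-01 to 1944-09-12 is 1047 days inclusive.
1047 = 7 × 149 + 4, so there are 149 full weeks plus 4 extra days.
Each full week contributes one Thursday: 149 so far.
The 4 extra days are Saturday, Sunday, Monday, Tuesday — none qualify.
Total: 149 + 0 = 149.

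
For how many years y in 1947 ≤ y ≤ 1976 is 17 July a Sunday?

4

Day of week of July 17 in each year:
1947: Thu, 1948: Sat, 1949: Sun ✓, 1950: Mon, 1951: Tue, 1952: Thu, 1953: Fri, 1954: Sat, 1955: Sun ✓, 1956: Tue, 1957: Wed, 1958: Thu, 1959: Fri, 1960: Sun ✓, 1961: Mon, 1962: Tue, 1963: Wed, 1964: Fri, 1965: Sat, 1966: Sun ✓, 1967: Mon, 1968: Wed, 1969: Thu, 1970: Fri, 1971: Sat, 1972: Mon, 1973: Tue, 1974: Wed, 1975: Thu, 1976: Sat
Sundays: 1949, 1955, 1960, 1966.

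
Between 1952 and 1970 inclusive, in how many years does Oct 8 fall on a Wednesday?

3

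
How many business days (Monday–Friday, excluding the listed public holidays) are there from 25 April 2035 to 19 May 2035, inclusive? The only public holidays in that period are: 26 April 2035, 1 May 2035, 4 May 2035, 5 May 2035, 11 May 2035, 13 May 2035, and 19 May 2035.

25 April 2035 is a Wednesday.
The range spans 25 days (inclusive of both endpoints).
25 = 7 × 3 + 4, so there are 3 full weeks plus 4 extra days.
Each full week contributes 5 weekdays (Mon–Fri): 3 × 5 = 15.
The 4 extra days are Wed, Thu, Fri, Sat — 3 of them qualify.
Total: 15 + 3 = 18.
Holidays: 26 April 2035 (Thu); 1 May 2035 (Tue); 4 May 2035 (Fri); 5 May 2035 (Sat); 11 May 2035 (Fri); 13 May 2035 (Sun); 19 May 2035 (Sat).
4 of the 7 holidays fall on weekdays; the rest are weekends and were already excluded.
Business days: 18 − 4 = 14.

14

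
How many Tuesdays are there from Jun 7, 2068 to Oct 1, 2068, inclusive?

Jun 7, 2068 is a Thursday.
From Jun 7, 2068 to Oct 1, 2068 is 117 days inclusive.
117 = 7 × 16 + 5, so there are 16 full weeks plus 5 extra days.
Each full week contributes one Tuesday: 16 so far.
The 5 extra days are Thursday, Friday, Saturday, Sunday, Monday — none qualify.
Total: 16 + 0 = 16.

16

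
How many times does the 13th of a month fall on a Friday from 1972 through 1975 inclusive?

6

Friday-the-13ths by year:
1972: Oct
1973: Apr, Jul
1974: Sep, Dec
1975: Jun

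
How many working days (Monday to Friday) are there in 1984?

1 January 1984 is a Sunday.
The range spans 366 days (inclusive of both endpoints).
366 = 7 × 52 + 2, so there are 52 full weeks plus 2 extra days.
Each full week contributes 5 weekdays (Mon–Fri): 52 × 5 = 260.
The 2 extra days are Sun, Mon — 1 of them qualifies.
Total: 260 + 1 = 261.

261 weekdays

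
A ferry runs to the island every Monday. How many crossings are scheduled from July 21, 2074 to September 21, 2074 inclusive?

July 21, 2074 is a Saturday.
That's 63 days from start to end, counting both.
63 = 7 × 9, so the span is exactly 9 full weeks.
Each full week contributes one Monday: 9 so far.
Total: 9.

9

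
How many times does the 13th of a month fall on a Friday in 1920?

2

The 13th falls on a Friday when the month's 13th has weekday Fri.
Jan 13 is Tue; Feb 13 is Fri ✓; Mar 13 is Sat; Apr 13 is Tue; May 13 is Thu; Jun 13 is Sun; Jul 13 is Tue; Aug 13 is Fri ✓; Sep 13 is Mon; Oct 13 is Wed; Nov 13 is Sat; Dec 13 is Mon.
Friday the 13ths: Feb, Aug.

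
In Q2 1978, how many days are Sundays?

13

April 1, 1978 is a Saturday.
That's 91 days from start to end, counting both.
91 = 7 × 13, so the span is exactly 13 full weeks.
Each full week contributes one Sunday: 13 so far.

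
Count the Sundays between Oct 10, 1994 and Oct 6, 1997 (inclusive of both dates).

Oct 10, 1994 is a Monday.
The range spans 1093 days (inclusive of both endpoints).
1093 = 7 × 156 + 1, so there are 156 full weeks plus 1 extra day.
Each full week contributes one Sunday: 156 so far.
The 1 extra day is Mon — none qualify.
Total: 156 + 0 = 156.

156 Sundays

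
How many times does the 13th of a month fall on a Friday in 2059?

1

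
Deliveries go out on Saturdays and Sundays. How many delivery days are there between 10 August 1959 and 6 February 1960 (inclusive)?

10 August 1959 is a Monday.
The range spans 181 days (inclusive of both endpoints).
181 = 7 × 25 + 6, so there are 25 full weeks plus 6 extra days.
Each full week contributes 2 days from the set (Sat, Sun): 25 × 2 = 50.
The 6 extra days are Mon, Tue, Wed, Thu, Fri, Sat — 1 of them qualifies.
Total: 50 + 1 = 51.

51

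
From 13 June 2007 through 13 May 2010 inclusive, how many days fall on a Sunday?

152 Sundays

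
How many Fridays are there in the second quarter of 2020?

13

1 April 2020 is a Wednesday.
The range spans 91 days (inclusive of both endpoints).
91 = 7 × 13, so the span is exactly 13 full weeks.
Each full week contributes one Friday: 13 so far.
Total: 13.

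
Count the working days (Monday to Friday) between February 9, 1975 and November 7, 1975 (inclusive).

February 9, 1975 is a Sunday.
From February 9, 1975 to November 7, 1975 is 272 days inclusive.
272 = 7 × 38 + 6, so there are 38 full weeks plus 6 extra days.
Each full week contributes 5 weekdays (Mon–Fri): 38 × 5 = 190.
The 6 extra days are Sun, Mon, Tue, Wed, Thu, Fri — 5 of them qualify.
Total: 190 + 5 = 195.

195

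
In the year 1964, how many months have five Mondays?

A month has five Mondays exactly when Monday falls within its first (length − 28) days.
Jan: 31 days, starts Wed → 5 of Wed, Thu, Fri
Feb: 29 days, starts Sat → 5 of Sat
Mar: 31 days, starts Sun → 5 of Sun, Mon, Tue ✓
Apr: 30 days, starts Wed → 5 of Wed, Thu
May: 31 days, starts Fri → 5 of Fri, Sat, Sun
Jun: 30 days, starts Mon → 5 of Mon, Tue ✓
Jul: 31 days, starts Wed → 5 of Wed, Thu, Fri
Aug: 31 days, starts Sat → 5 of Sat, Sun, Mon ✓
Sep: 30 days, starts Tue → 5 of Tue, Wed
Oct: 31 days, starts Thu → 5 of Thu, Fri, Sat
Nov: 30 days, starts Sun → 5 of Sun, Mon ✓
Dec: 31 days, starts Tue → 5 of Tue, Wed, Thu
Months with five Mondays: Mar, Jun, Aug, Nov.

4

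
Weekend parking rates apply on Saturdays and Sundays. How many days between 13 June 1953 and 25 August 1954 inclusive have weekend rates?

13 June 1953 is a Saturday.
That's 439 days from start to end, counting both.
439 = 7 × 62 + 5, so there are 62 full weeks plus 5 extra days.
Each full week contributes 2 weekend days (Sat, Sun): 62 × 2 = 124.
The 5 extra days are Saturday, Sunday, Monday, Tuesday, Wednesday — 2 of them qualify.
Total: 124 + 2 = 126.

126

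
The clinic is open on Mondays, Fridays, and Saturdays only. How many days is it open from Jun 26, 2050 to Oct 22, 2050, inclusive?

Jun 26, 2050 is a Sunday.
From Jun 26, 2050 to Oct 22, 2050 is 119 days inclusive.
119 = 7 × 17, so the span is exactly 17 full weeks.
Each full week contributes 3 days from the set (Mon, Fri, Sat): 17 × 3 = 51.
Total: 51.

51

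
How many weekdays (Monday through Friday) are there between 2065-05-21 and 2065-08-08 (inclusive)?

57

2065-05-21 is a Thursday.
From 2065-05-21 to 2065-08-08 is 80 days inclusive.
80 = 7 × 11 + 3, so there are 11 full weeks plus 3 extra days.
Each full week contributes 5 weekdays (Mon–Fri): 11 × 5 = 55.
The 3 extra days are Thu, Fri, Sat — 2 of them qualify.
Total: 55 + 2 = 57.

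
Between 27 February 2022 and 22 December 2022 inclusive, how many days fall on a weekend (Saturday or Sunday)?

85

27 February 2022 is a Sunday.
From 27 February 2022 to 22 December 2022 is 299 days inclusive.
299 = 7 × 42 + 5, so there are 42 full weeks plus 5 extra days.
Each full week contributes 2 weekend days (Sat, Sun): 42 × 2 = 84.
The 5 extra days are Sunday, Monday, Tuesday, Wednesday, Thursday — 1 of them qualifies.
Total: 84 + 1 = 85.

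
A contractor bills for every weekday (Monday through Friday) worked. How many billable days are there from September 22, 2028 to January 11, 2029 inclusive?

80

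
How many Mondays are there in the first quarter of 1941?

1 January 1941 is a Wednesday.
That's 90 days from start to end, counting both.
90 = 7 × 12 + 6, so there are 12 full weeks plus 6 extra days.
Each full week contributes one Monday: 12 so far.
The 6 extra days are Wednesday, Thursday, Friday, Saturday, Sunday, Monday — 1 of them qualifies.
Total: 12 + 1 = 13.

13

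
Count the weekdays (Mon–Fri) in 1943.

261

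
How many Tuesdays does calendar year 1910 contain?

52

1910-01-01 is a Saturday.
That's 365 days from start to end, counting both.
365 = 7 × 52 + 1, so there are 52 full weeks plus 1 extra day.
Each full week contributes one Tuesday: 52 so far.
The 1 extra day is Sat — none qualify.
Total: 52 + 0 = 52.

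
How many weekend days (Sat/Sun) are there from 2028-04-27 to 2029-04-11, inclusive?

100

2028-04-27 is a Thursday.
From 2028-04-27 to 2029-04-11 is 350 days inclusive.
350 = 7 × 50, so the span is exactly 50 full weeks.
Each full week contributes 2 weekend days (Sat, Sun): 50 × 2 = 100.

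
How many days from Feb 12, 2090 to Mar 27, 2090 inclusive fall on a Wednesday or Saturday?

12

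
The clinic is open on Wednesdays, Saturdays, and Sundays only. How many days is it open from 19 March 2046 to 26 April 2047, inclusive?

19 March 2046 is a Monday.
That's 404 days from start to end, counting both.
404 = 7 × 57 + 5, so there are 57 full weeks plus 5 extra days.
Each full week contributes 3 days from the set (Wed, Sat, Sun): 57 × 3 = 171.
The 5 extra days are Monday, Tuesday, Wednesday, Thursday, Friday — 1 of them qualifies.
Total: 171 + 1 = 172.

172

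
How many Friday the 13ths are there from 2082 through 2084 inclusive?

5

Friday-the-13ths by year:
2082: Feb, Mar, Nov
2083: Aug
2084: Oct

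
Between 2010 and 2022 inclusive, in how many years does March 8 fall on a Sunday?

2

Day of week of March 8 in each year:
2010: Mon, 2011: Tue, 2012: Thu, 2013: Fri, 2014: Sat, 2015: Sun ✓, 2016: Tue, 2017: Wed, 2018: Thu, 2019: Fri, 2020: Sun ✓, 2021: Mon, 2022: Tue
Sundays: 2015, 2020.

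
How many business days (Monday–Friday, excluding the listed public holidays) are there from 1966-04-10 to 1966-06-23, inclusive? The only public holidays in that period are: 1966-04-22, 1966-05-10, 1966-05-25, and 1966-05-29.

51 business days

1966-04-10 is a Sunday.
The range spans 75 days (inclusive of both endpoints).
75 = 7 × 10 + 5, so there are 10 full weeks plus 5 extra days.
Each full week contributes 5 weekdays (Mon–Fri): 10 × 5 = 50.
The 5 extra days are Sun, Mon, Tue, Wed, Thu — 4 of them qualify.
Total: 50 + 4 = 54.
Holidays: 1966-04-22 (Fri); 1966-05-10 (Tue); 1966-05-25 (Wed); 1966-05-29 (Sun).
3 of the 4 holidays fall on weekdays; the rest are weekends and were already excluded.
Business days: 54 − 3 = 51.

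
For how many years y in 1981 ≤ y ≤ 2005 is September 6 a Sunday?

4

Day of week of September 6 in each year:
1981: Sun ✓, 1982: Mon, 1983: Tue, 1984: Thu, 1985: Fri, 1986: Sat, 1987: Sun ✓, 1988: Tue, 1989: Wed, 1990: Thu, 1991: Fri, 1992: Sun ✓, 1993: Mon, 1994: Tue, 1995: Wed, 1996: Fri, 1997: Sat, 1998: Sun ✓, 1999: Mon, 2000: Wed, 2001: Thu, 2002: Fri, 2003: Sat, 2004: Mon, 2005: Tue
Sundays: 1981, 1987, 1992, 1998.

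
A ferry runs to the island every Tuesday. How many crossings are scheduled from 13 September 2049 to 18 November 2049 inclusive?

10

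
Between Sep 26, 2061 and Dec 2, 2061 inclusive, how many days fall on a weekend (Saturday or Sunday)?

18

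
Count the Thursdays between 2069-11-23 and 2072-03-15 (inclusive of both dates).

2069-11-23 is a Saturday.
From 2069-11-23 to 2072-03-15 is 844 days inclusive.
844 = 7 × 120 + 4, so there are 120 full weeks plus 4 extra days.
Each full week contributes one Thursday: 120 so far.
The 4 extra days are Saturday, Sunday, Monday, Tuesday — none qualify.
Total: 120 + 0 = 120.

120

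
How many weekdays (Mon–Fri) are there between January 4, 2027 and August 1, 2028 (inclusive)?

January 4, 2027 is a Monday.
From January 4, 2027 to August 1, 2028 is 576 days inclusive.
576 = 7 × 82 + 2, so there are 82 full weeks plus 2 extra days.
Each full week contributes 5 weekdays (Mon–Fri): 82 × 5 = 410.
The 2 extra days are Mon, Tue — 2 of them qualify.
Total: 410 + 2 = 412.

412 weekdays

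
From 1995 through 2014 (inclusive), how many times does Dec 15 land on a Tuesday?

2

Day of week of December 15 in each year:
1995: Fri, 1996: Sun, 1997: Mon, 1998: Tue ✓, 1999: Wed, 2000: Fri, 2001: Sat, 2002: Sun, 2003: Mon, 2004: Wed, 2005: Thu, 2006: Fri, 2007: Sat, 2008: Mon, 2009: Tue ✓, 2010: Wed, 2011: Thu, 2012: Sat, 2013: Sun, 2014: Mon
Tuesdays: 1998, 2009.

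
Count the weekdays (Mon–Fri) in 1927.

260

January 1, 1927 is a Saturday.
The range spans 365 days (inclusive of both endpoints).
365 = 7 × 52 + 1, so there are 52 full weeks plus 1 extra day.
Each full week contributes 5 weekdays (Mon–Fri): 52 × 5 = 260.
The 1 extra day is Saturday — none qualify.
Total: 260 + 0 = 260.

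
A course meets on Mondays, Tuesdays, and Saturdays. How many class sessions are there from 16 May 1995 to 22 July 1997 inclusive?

16 May 1995 is a Tuesday.
That's 799 days from start to end, counting both.
799 = 7 × 114 + 1, so there are 114 full weeks plus 1 extra day.
Each full week contributes 3 days from the set (Mon, Tue, Sat): 114 × 3 = 342.
The 1 extra day is Tuesday — 1 of them qualifies.
Total: 342 + 1 = 343.

343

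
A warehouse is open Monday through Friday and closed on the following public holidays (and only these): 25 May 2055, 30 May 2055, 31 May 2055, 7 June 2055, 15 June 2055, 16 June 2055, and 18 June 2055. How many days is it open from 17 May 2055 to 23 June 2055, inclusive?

22 business days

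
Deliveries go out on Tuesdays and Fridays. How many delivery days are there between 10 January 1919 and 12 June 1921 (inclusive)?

10 January 1919 is a Friday.
That's 885 days from start to end, counting both.
885 = 7 × 126 + 3, so there are 126 full weeks plus 3 extra days.
Each full week contributes 2 days from the set (Tue, Fri): 126 × 2 = 252.
The 3 extra days are Fri, Sat, Sun — 1 of them qualifies.
Total: 252 + 1 = 253.

253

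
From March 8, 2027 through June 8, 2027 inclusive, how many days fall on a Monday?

March 8, 2027 is a Monday.
That's 93 days from start to end, counting both.
93 = 7 × 13 + 2, so there are 13 full weeks plus 2 extra days.
Each full week contributes one Monday: 13 so far.
The 2 extra days are Mon, Tue — 1 of them qualifies.
Total: 13 + 1 = 14.

14 Mondays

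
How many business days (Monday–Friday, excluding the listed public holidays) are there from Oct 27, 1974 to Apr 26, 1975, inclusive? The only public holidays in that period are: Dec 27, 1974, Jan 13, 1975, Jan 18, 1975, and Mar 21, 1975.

127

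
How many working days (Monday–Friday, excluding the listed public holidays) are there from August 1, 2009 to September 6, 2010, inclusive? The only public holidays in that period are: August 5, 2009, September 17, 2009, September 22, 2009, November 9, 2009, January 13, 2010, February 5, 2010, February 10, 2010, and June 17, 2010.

August 1, 2009 is a Saturday.
That's 402 days from start to end, counting both.
402 = 7 × 57 + 3, so there are 57 full weeks plus 3 extra days.
Each full week contributes 5 weekdays (Mon–Fri): 57 × 5 = 285.
The 3 extra days are Saturday, Sunday, Monday — 1 of them qualifies.
Total: 285 + 1 = 286.
Holidays: August 5, 2009 (Wed); September 17, 2009 (Thu); September 22, 2009 (Tue); November 9, 2009 (Mon); January 13, 2010 (Wed); February 5, 2010 (Fri); February 10, 2010 (Wed); June 17, 2010 (Thu).
All 8 holidays fall on weekdays, so subtract 8.
Business days: 286 − 8 = 278.

278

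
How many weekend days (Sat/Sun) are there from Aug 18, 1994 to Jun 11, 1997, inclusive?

294

Aug 18, 1994 is a Thursday.
The range spans 1029 days (inclusive of both endpoints).
1029 = 7 × 147, so the span is exactly 147 full weeks.
Each full week contributes 2 weekend days (Sat, Sun): 147 × 2 = 294.
Total: 294.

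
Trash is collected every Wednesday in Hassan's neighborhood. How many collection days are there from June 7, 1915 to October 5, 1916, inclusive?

June 7, 1915 is a Monday.
From June 7, 1915 to October 5, 1916 is 487 days inclusive.
487 = 7 × 69 + 4, so there are 69 full weeks plus 4 extra days.
Each full week contributes one Wednesday: 69 so far.
The 4 extra days are Mon, Tue, Wed, Thu — 1 of them qualifies.
Total: 69 + 1 = 70.

70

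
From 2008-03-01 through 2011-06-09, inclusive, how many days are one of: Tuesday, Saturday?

2008-03-01 is a Saturday.
From 2008-03-01 to 2011-06-09 is 1196 days inclusive.
1196 = 7 × 170 + 6, so there are 170 full weeks plus 6 extra days.
Each full week contributes 2 days from the set (Tue, Sat): 170 × 2 = 340.
The 6 extra days are Sat, Sun, Mon, Tue, Wed, Thu — 2 of them qualify.
Total: 340 + 2 = 342.

342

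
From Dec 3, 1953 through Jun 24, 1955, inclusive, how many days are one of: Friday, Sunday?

Dec 3, 1953 is a Thursday.
The range spans 569 days (inclusive of both endpoints).
569 = 7 × 81 + 2, so there are 81 full weeks plus 2 extra days.
Each full week contributes 2 days from the set (Fri, Sun): 81 × 2 = 162.
The 2 extra days are Thursday, Friday — 1 of them qualifies.
Total: 162 + 1 = 163.

163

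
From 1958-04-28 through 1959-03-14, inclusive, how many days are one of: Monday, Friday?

92

1958-04-28 is a Monday.
That's 321 days from start to end, counting both.
321 = 7 × 45 + 6, so there are 45 full weeks plus 6 extra days.
Each full week contributes 2 days from the set (Mon, Fri): 45 × 2 = 90.
The 6 extra days are Mon, Tue, Wed, Thu, Fri, Sat — 2 of them qualify.
Total: 90 + 2 = 92.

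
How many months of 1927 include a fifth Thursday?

A month has five Thursdays exactly when Thursday falls within its first (length − 28) days.
Jan: 31 days, starts Sat → 5 of Sat, Sun, Mon
Feb: 28 days, starts Tue → 5 of (none)
Mar: 31 days, starts Tue → 5 of Tue, Wed, Thu ✓
Apr: 30 days, starts Fri → 5 of Fri, Sat
May: 31 days, starts Sun → 5 of Sun, Mon, Tue
Jun: 30 days, starts Wed → 5 of Wed, Thu ✓
Jul: 31 days, starts Fri → 5 of Fri, Sat, Sun
Aug: 31 days, starts Mon → 5 of Mon, Tue, Wed
Sep: 30 days, starts Thu → 5 of Thu, Fri ✓
Oct: 31 days, starts Sat → 5 of Sat, Sun, Mon
Nov: 30 days, starts Tue → 5 of Tue, Wed
Dec: 31 days, starts Thu → 5 of Thu, Fri, Sat ✓
Months with five Thursdays: Mar, Jun, Sep, Dec.

4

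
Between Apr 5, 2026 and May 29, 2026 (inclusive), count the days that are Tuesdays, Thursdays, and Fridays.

Apr 5, 2026 is a Sunday.
That's 55 days from start to end, counting both.
55 = 7 × 7 + 6, so there are 7 full weeks plus 6 extra days.
Each full week contributes 3 days from the set (Tue, Thu, Fri): 7 × 3 = 21.
The 6 extra days are Sun, Mon, Tue, Wed, Thu, Fri — 3 of them qualify.
Total: 21 + 3 = 24.

24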